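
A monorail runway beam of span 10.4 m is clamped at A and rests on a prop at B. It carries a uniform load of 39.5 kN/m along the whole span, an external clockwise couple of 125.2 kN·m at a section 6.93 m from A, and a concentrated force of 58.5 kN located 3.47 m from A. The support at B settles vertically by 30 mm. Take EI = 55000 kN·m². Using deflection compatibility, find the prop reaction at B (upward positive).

Choose R_B as the redundant. The primary structure is the cantilever fixed at A.
Deflection at B on the released cantilever, summing each load's contribution:
  UDL 39.5: wL⁴/(8EI) = 57762/EI
  clockwise couple 125.2 at a = 6.93: M₀a(2L − a)/(2EI) = 6017/EI
  point load 58.5 at a = 3.47: Pa²(3L − a)/(6EI) = 3255/EI
  δ_0 = 67034/EI
Flexibility coefficient — unit upward force at B: δ_{BB} = L³/(3EI) = 375/EI.
With EI = 55000 kN·m²: δ_0 = 1.2188 m and δ_{BB} = 0.006817 m/kN.
Compatibility — the beam at B must follow the support down by 0.03 m: δ_0 − R_B·δ_{BB} = 0.03, so R_B = (1.2188 − 0.03)/0.006817 = 174.4 kN.

R_B = 174.4 kN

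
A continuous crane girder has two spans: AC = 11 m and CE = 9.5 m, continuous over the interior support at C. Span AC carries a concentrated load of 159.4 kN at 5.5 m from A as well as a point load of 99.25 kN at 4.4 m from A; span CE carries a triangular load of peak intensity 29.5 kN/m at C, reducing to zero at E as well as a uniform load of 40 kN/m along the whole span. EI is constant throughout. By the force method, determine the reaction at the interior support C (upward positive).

Insert a hinge at C; M_C is the redundant, and each span becomes simply supported.
End slopes at the hinge C, treating each span as simply supported:
  span AC: point load 159.4 at a = 5.5: Pab(L + a)/(6LEI) = 1205/EI
  span AC: point load 99.25 at a = 4.4: Pab(L + a)/(6LEI) = 672.5/EI
  span CE: triangular load, peak 29.5: w₀L³/(45EI) = 562.1/EI
  span CE: UDL 40: wL³/(24EI) = 1429/EI
  relative rotation θ_0 = (1878 + 1991)/EI = 3869/EI
A unit hogging moment at C produces rotation L₁/(3EI) + L₂/(3EI) = 6.833/EI.
Compatibility: M_C·(L₁+L₂)/(3EI) = θ_0, giving M_C = 566.2 kN·m (hogging).
Span AC, ΣM about A with M_C applied at C: R_C^{AC}·11 = 1313 + 566.2, so R_C^{AC} = 170.9 kN and R_A = 258.6 − 170.9 = 87.78 kN.
Span CE, ΣM about E: R_C^{CE}·9.5 = 2692 + 566.2, so R_C^{CE} = 343 kN and R_E = 520.1 − 343 = 177.1 kN.
R_C = 170.9 + 343 = 513.9 kN.

R_C = 513.9 kN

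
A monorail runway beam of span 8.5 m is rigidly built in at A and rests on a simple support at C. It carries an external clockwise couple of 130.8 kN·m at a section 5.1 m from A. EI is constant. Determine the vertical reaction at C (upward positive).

Remove the prop at C; the released (primary) structure is a cantilever built in at A.
Downward deflection at the released point C due to the loads:
  clockwise couple 130.8 at a = 5.1: M₀a(2L − a)/(2EI) = 3969/EI
Flexibility coefficient — unit upward force at C: δ_{CC} = L³/(3EI) = 204.7/EI.
The prop prevents deflection at C: R_C = δ_0/δ_{CC} = 3969/204.7 = 19.39 kN.

R_C = 19.39 kN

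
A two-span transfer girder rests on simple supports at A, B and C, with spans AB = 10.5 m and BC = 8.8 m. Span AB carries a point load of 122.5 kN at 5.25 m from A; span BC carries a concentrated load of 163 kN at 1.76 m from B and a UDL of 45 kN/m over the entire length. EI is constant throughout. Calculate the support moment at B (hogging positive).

M_B = 424 kN·m

Take M_B as the redundant. Released structure: two simple spans AB and BC with a hinge at B.
End slopes at the hinge B, treating each span as simply supported:
  span AB: point load 122.5 at a = 5.25: Pab(L + a)/(6LEI) = 844.1/EI
  span BC: point load 163 at a = 1.76: Pab(L + b)/(6LEI) = 605.9/EI
  span BC: UDL 45: wL³/(24EI) = 1278/EI
  relative rotation θ_0 = (844.1 + 1884)/EI = 2728/EI
A unit hogging moment at B produces rotation L₁/(3EI) + L₂/(3EI) = 6.433/EI.
Slope continuity at B: θ_0 = M_B·6.433/EI, so M_B = 2728/6.433 = 424 kN·m (hogging).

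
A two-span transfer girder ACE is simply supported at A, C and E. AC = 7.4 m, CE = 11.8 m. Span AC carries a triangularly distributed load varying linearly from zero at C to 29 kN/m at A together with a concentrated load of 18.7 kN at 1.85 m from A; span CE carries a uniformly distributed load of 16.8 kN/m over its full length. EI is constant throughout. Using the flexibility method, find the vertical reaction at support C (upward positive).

R_C = 188.3 kN

Take M_C as the redundant. Released structure: two simple spans AC and CE with a hinge at C.
Discontinuity in slope at C on the released structure — sum the simple-span end rotations:
  span AC: triangular load, peak 29: 7w₀L³/(360EI) = 228.5/EI
  span AC: point load 18.7 at a = 1.85: Pab(L + a)/(6LEI) = 40/EI
  span CE: UDL 16.8: wL³/(24EI) = 1150/EI
  relative rotation θ_0 = (268.5 + 1150)/EI = 1419/EI
A unit hogging moment at C produces rotation L₁/(3EI) + L₂/(3EI) = 6.4/EI.
Compatibility: M_C·(L₁+L₂)/(3EI) = θ_0, giving M_C = 221.7 kN·m (hogging).
Span AC, ΣM about A with M_C applied at C: R_C^{AC}·7.4 = 299.3 + 221.7, so R_C^{AC} = 70.4 kN and R_A = 126 − 70.4 = 55.6 kN.
Span CE, ΣM about E: R_C^{CE}·11.8 = 1170 + 221.7, so R_C^{CE} = 117.9 kN and R_E = 198.2 − 117.9 = 80.34 kN.
R_C = 70.4 + 117.9 = 188.3 kN.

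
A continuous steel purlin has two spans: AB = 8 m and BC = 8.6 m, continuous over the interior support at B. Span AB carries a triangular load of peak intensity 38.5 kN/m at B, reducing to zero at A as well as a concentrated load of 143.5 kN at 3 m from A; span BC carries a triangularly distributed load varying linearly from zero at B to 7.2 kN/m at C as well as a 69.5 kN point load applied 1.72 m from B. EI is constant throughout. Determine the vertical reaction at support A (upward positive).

R_A = 112.4 kN

Insert a hinge at B; M_B is the redundant, and each span becomes simply supported.
Discontinuity in slope at B on the released structure — sum the simple-span end rotations:
  span AB: triangular load, peak 38.5: w₀L³/(45EI) = 438/EI
  span AB: point load 143.5 at a = 3: Pab(L + a)/(6LEI) = 493.3/EI
  span BC: triangular load, peak 7.2: 7w₀L³/(360EI) = 89.05/EI
  span BC: point load 69.5 at a = 1.72: Pab(L + b)/(6LEI) = 246.7/EI
  relative rotation θ_0 = (931.3 + 335.8)/EI = 1267/EI
A unit hogging moment at B produces rotation L₁/(3EI) + L₂/(3EI) = 5.533/EI.
Compatibility: M_B·(L₁+L₂)/(3EI) = θ_0, giving M_B = 229 kN·m (hogging).
Span AB, ΣM about A with M_B applied at B: R_B^{AB}·8 = 1252 + 229, so R_B^{AB} = 185.1 kN and R_A = 297.5 − 185.1 = 112.4 kN.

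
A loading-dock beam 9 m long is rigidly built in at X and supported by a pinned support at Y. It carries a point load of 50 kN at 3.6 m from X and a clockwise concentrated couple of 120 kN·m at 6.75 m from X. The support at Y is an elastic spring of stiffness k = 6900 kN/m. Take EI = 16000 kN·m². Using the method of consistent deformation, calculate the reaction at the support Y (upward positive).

R_Y = 28.87 kN

Choose R_Y as the redundant. The primary structure is the cantilever fixed at X.
Free-end deflection of the primary structure under the applied loading (downward +):
  point load 50 at a = 3.6: Pa²(3L − a)/(6EI) = 2527/EI
  clockwise couple 120 at a = 6.75: M₀a(2L − a)/(2EI) = 4556/EI
  δ_0 = 7083/EI
Flexibility coefficient — unit upward force at Y: δ_{YY} = L³/(3EI) = 243/EI.
With EI = 16000 kN·m²: δ_0 = 0.44272 m and δ_{YY} = 0.015187 m/kN.
Compatibility — the spring shortens by R_Y/k under the reaction it provides: δ_0 − R_Y·δ_{YY} = R_Y/k. With 1/k = 0.000145 m/kN, R_Y = δ_0 / (δ_{YY} + 1/k) = 0.44272 / (0.015187 + 0.000145) = 28.87 kN.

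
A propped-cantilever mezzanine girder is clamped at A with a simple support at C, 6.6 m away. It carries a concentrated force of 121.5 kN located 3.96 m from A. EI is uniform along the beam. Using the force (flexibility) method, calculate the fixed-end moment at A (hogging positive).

Take the reaction at C as the redundant and release it; the primary structure is a cantilever fixed at A.
Downward deflection at the released point C due to the loads:
  point load 121.5 at a = 3.96: Pa²(3L − a)/(6EI) = 5030/EI
Tip deflection under a unit load at C: L³/(3EI) = 95.83/EI.
Compatibility at C: δ_0 − R_C·δ_{CC} = 0, so R_C = 5030/95.83 = 52.49 kN.
Moment equilibrium about A: M_A = Σ(load moments about A) − R_C·L = 481.1 − 52.49×6.6 = 134.7 kN·m.

M_A = 134.7 kN·m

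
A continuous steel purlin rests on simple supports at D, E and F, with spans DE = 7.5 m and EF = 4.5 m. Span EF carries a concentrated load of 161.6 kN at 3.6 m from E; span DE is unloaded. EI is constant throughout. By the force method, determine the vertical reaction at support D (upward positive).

R_D = -3.491 kN

Insert a hinge at E; M_E is the redundant, and each span becomes simply supported.
Discontinuity in slope at E on the released structure — sum the simple-span end rotations:
  span EF: point load 161.6 at a = 3.6: Pab(L + b)/(6LEI) = 104.7/EI
  relative rotation θ_0 = (0 + 104.7)/EI = 104.7/EI
A unit hogging moment at E produces rotation L₁/(3EI) + L₂/(3EI) = 4/EI.
Slope continuity at E: θ_0 = M_E·4/EI, so M_E = 104.7/4 = 26.18 kN·m (hogging).
Span DE, ΣM about D with M_E applied at E: R_E^{DE}·7.5 = 0 + 26.18, so R_E^{DE} = 3.491 kN and R_D = 0 − 3.491 = -3.491 kN.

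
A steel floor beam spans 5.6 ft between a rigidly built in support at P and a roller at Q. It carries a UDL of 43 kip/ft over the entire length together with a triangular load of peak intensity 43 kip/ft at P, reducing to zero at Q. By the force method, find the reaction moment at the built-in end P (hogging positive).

Take the reaction at Q as the redundant and release it; the primary structure is a cantilever fixed at P.
Deflection at Q on the released cantilever, summing each load's contribution:
  UDL 43: wL⁴/(8EI) = 5286/EI
  triangular load, peak 43 at the fixed end: w₀L⁴/(30EI) = 1410/EI
  δ_0 = 6696/EI
Tip deflection under a unit load at Q: L³/(3EI) = 58.54/EI.
Compatibility at Q: δ_0 − R_Q·δ_{QQ} = 0, so R_Q = 6696/58.54 = 114.4 kip.
Moment equilibrium about P: M_P = Σ(load moments about P) − R_Q·L = 899 − 114.4×5.6 = 258.5 kip·ft.

M_P = 258.5 kip·ft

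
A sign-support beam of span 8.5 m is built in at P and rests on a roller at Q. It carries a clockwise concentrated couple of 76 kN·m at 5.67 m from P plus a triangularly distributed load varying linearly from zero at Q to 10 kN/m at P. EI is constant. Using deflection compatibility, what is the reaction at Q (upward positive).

Choose R_Q as the redundant. The primary structure is the cantilever fixed at P.
Downward deflection at the released point Q due to the loads:
  clockwise couple 76 at a = 5.67: M₀a(2L − a)/(2EI) = 2441/EI
  triangular load, peak 10 at the fixed end: w₀L⁴/(30EI) = 1740/EI
  δ_0 = 4181/EI
Tip deflection under a unit load at Q: L³/(3EI) = 204.7/EI.
Compatibility at Q: δ_0 − R_Q·δ_{QQ} = 0, so R_Q = 4181/204.7 = 20.43 kN.

R_Q = 20.43 kN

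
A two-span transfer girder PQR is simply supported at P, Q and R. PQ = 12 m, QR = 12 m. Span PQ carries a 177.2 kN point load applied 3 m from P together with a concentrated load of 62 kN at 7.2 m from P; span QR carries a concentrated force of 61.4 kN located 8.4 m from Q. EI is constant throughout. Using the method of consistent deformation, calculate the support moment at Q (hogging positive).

Release continuity at Q by inserting a hinge; the redundant is the internal moment M_Q. The primary structure is two simply-supported spans PQ and QR.
End slopes at the hinge Q, treating each span as simply supported:
  span PQ: point load 177.2 at a = 3: Pab(L + a)/(6LEI) = 996.8/EI
  span PQ: point load 62 at a = 7.2: Pab(L + a)/(6LEI) = 571.4/EI
  span QR: point load 61.4 at a = 8.4: Pab(L + b)/(6LEI) = 402.3/EI
  relative rotation θ_0 = (1568 + 402.3)/EI = 1970/EI
A unit hogging moment at Q produces rotation L₁/(3EI) + L₂/(3EI) = 8/EI.
Slope continuity at Q: θ_0 = M_Q·8/EI, so M_Q = 1970/8 = 246.3 kN·m (hogging).

M_Q = 246.3 kN·m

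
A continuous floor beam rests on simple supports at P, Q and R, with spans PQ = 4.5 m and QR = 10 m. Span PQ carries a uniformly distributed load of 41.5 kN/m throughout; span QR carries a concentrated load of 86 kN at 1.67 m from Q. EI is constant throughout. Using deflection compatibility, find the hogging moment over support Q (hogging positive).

Release continuity at Q by inserting a hinge; the redundant is the internal moment M_Q. The primary structure is two simply-supported spans PQ and QR.
Rotations at Q on the released spans (each span's end-slope, ×1/EI):
  span PQ: UDL 41.5: wL³/(24EI) = 157.6/EI
  span QR: point load 86 at a = 1.67: Pab(L + b)/(6LEI) = 365.5/EI
  relative rotation θ_0 = (157.6 + 365.5)/EI = 523.1/EI
A unit hogging moment at Q produces rotation L₁/(3EI) + L₂/(3EI) = 4.833/EI.
Compatibility: M_Q·(L₁+L₂)/(3EI) = θ_0, giving M_Q = 108.2 kN·m (hogging).

M_Q = 108.2 kN·m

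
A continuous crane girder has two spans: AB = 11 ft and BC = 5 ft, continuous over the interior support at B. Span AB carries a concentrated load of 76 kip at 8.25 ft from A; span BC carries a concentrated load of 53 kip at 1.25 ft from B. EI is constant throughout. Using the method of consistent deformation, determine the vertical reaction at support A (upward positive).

R_A = 9.193 kip

Insert a hinge at B; M_B is the redundant, and each span becomes simply supported.
Rotations at B on the released spans (each span's end-slope, ×1/EI):
  span AB: point load 76 at a = 8.25: Pab(L + a)/(6LEI) = 502.9/EI
  span BC: point load 53 at a = 1.25: Pab(L + b)/(6LEI) = 72.46/EI
  relative rotation θ_0 = (502.9 + 72.46)/EI = 575.4/EI
A unit hogging moment at B produces rotation L₁/(3EI) + L₂/(3EI) = 5.333/EI.
Slope continuity at B: θ_0 = M_B·5.333/EI, so M_B = 575.4/5.333 = 107.9 kip·ft (hogging).
Span AB, ΣM about A with M_B applied at B: R_B^{AB}·11 = 627 + 107.9, so R_B^{AB} = 66.81 kip and R_A = 76 − 66.81 = 9.193 kip.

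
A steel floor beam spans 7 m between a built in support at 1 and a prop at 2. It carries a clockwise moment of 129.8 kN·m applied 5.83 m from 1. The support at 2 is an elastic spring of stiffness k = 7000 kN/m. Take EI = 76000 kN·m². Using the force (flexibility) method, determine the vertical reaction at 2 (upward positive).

Remove the prop at 2; the released (primary) structure is a cantilever built in at 1.
Downward deflection at the released point 2 due to the loads:
  clockwise couple 129.8 at a = 5.83: M₀a(2L − a)/(2EI) = 3091/EI
Tip deflection under a unit load at 2: L³/(3EI) = 114.3/EI.
With EI = 76000 kN·m²: δ_0 = 0.040674 m and δ_{22} = 0.001504 m/kN.
Compatibility — the spring shortens by R_2/k under the reaction it provides: δ_0 − R_2·δ_{22} = R_2/k. With 1/k = 0.000143 m/kN, R_2 = δ_0 / (δ_{22} + 1/k) = 0.040674 / (0.001504 + 0.000143) = 24.69 kN.

R_2 = 24.69 kN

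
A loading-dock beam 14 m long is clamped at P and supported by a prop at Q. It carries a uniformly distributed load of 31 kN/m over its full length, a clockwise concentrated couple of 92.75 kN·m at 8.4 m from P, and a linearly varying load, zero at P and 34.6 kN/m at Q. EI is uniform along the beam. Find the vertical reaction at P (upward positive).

R_P = 371.9 kN

Release the roller at Q. Primary structure: cantilever fixed at P.
Downward deflection at the released point Q due to the loads:
  UDL 31: wL⁴/(8EI) = 148862/EI
  clockwise couple 92.75 at a = 8.4: M₀a(2L − a)/(2EI) = 7635/EI
  triangular load, peak 34.6 at the free end: 11w₀L⁴/(120EI) = 121843/EI
  δ_0 = 278340/EI
Tip deflection under a unit load at Q: L³/(3EI) = 914.7/EI.
Compatibility at Q: δ_0 − R_Q·δ_{QQ} = 0, so R_Q = 278340/914.7 = 304.3 kN.
Vertical equilibrium: R_P = ΣP − R_Q = 676.2 − 304.3 = 371.9 kN.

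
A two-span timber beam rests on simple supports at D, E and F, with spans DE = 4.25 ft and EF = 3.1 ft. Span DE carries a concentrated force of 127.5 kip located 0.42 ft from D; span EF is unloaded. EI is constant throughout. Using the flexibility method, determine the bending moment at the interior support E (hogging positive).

Insert a hinge at E; M_E is the redundant, and each span becomes simply supported.
Discontinuity in slope at E on the released structure — sum the simple-span end rotations:
  span DE: point load 127.5 at a = 0.42: Pab(L + a)/(6LEI) = 37.56/EI
  relative rotation θ_0 = (37.56 + 0)/EI = 37.56/EI
A unit hogging moment at E produces rotation L₁/(3EI) + L₂/(3EI) = 2.45/EI.
Compatibility: M_E·(L₁+L₂)/(3EI) = θ_0, giving M_E = 15.33 kip·ft (hogging).

M_E = 15.33 kip·ft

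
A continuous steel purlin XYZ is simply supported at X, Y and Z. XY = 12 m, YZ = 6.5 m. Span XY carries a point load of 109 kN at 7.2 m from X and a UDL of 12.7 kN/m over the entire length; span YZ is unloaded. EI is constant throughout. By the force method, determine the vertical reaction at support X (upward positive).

R_X = 93.87 kN

Insert a hinge at Y; M_Y is the redundant, and each span becomes simply supported.
Discontinuity in slope at Y on the released structure — sum the simple-span end rotations:
  span XY: point load 109 at a = 7.2: Pab(L + a)/(6LEI) = 1005/EI
  span XY: UDL 12.7: wL³/(24EI) = 914.4/EI
  relative rotation θ_0 = (1919 + 0)/EI = 1919/EI
A unit hogging moment at Y produces rotation L₁/(3EI) + L₂/(3EI) = 6.167/EI.
Compatibility: M_Y·(L₁+L₂)/(3EI) = θ_0, giving M_Y = 311.2 kN·m (hogging).
Span XY, ΣM about X with M_Y applied at Y: R_Y^{XY}·12 = 1699 + 311.2, so R_Y^{XY} = 167.5 kN and R_X = 261.4 − 167.5 = 93.87 kN.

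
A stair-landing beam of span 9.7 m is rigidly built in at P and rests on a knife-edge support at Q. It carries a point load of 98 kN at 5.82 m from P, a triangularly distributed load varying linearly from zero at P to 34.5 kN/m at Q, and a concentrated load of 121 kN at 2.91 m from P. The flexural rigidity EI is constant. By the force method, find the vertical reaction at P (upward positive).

R_P = 237.3 kN

Release the roller at Q. Primary structure: cantilever fixed at P.
Deflection at Q on the released cantilever, summing each load's contribution:
  point load 98 at a = 5.82: Pa²(3L − a)/(6EI) = 12880/EI
  triangular load, peak 34.5 at the free end: 11w₀L⁴/(120EI) = 27997/EI
  point load 121 at a = 2.91: Pa²(3L − a)/(6EI) = 4473/EI
  δ_0 = 45350/EI
Flexibility coefficient — unit upward force at Q: δ_{QQ} = L³/(3EI) = 304.2/EI.
The prop prevents deflection at Q: R_Q = δ_0/δ_{QQ} = 45350/304.2 = 149.1 kN.
Vertical equilibrium: R_P = ΣP − R_Q = 386.3 − 149.1 = 237.3 kN.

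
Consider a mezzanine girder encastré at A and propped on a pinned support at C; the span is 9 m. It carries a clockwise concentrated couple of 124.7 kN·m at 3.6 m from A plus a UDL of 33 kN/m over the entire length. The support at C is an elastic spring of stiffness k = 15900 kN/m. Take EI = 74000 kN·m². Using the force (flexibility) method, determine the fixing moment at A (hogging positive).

Take the reaction at C as the redundant and release it; the primary structure is a cantilever fixed at A.
Deflection at C on the released cantilever, summing each load's contribution:
  clockwise couple 124.7 at a = 3.6: M₀a(2L − a)/(2EI) = 3232/EI
  UDL 33: wL⁴/(8EI) = 27064/EI
  δ_0 = 30296/EI
Flexibility coefficient — unit upward force at C: δ_{CC} = L³/(3EI) = 243/EI.
With EI = 74000 kN·m²: δ_0 = 0.40941 m and δ_{CC} = 0.003284 m/kN.
Compatibility — the spring shortens by R_C/k under the reaction it provides: δ_0 − R_C·δ_{CC} = R_C/k. With 1/k = 0.000063 m/kN, R_C = δ_0 / (δ_{CC} + 1/k) = 0.40941 / (0.003284 + 0.000063) = 122.3 kN.
Moment equilibrium about A: M_A = Σ(load moments about A) − R_C·L = 1461 − 122.3×9 = 360.2 kN·m.

M_A = 360.2 kN·m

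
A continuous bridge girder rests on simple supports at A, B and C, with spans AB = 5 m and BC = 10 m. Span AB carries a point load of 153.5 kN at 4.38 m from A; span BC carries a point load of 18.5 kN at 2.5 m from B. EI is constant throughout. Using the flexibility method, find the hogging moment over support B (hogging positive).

Release continuity at B by inserting a hinge; the redundant is the internal moment M_B. The primary structure is two simply-supported spans AB and BC.
Discontinuity in slope at B on the released structure — sum the simple-span end rotations:
  span AB: point load 153.5 at a = 4.38: Pab(L + a)/(6LEI) = 130.3/EI
  span BC: point load 18.5 at a = 2.5: Pab(L + b)/(6LEI) = 101.2/EI
  relative rotation θ_0 = (130.3 + 101.2)/EI = 231.5/EI
A unit hogging moment at B produces rotation L₁/(3EI) + L₂/(3EI) = 5/EI.
Compatibility: M_B·(L₁+L₂)/(3EI) = θ_0, giving M_B = 46.3 kN·m (hogging).

M_B = 46.3 kN·m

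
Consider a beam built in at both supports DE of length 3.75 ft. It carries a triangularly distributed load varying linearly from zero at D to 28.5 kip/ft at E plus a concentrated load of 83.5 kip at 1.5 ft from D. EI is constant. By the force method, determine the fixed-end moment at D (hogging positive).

Take the two fixed-end moments M_D, M_E as redundants; the released structure is the simple span DE.
On the primary (simply-supported) span, the end slopes from the loading are:
  at D: triangular load, peak 28.5: 7w₀L³/(360EI) = 29.22/EI
  at E: triangular load, peak 28.5: w₀L³/(45EI) = 33.4/EI
  at D: point load 83.5 at a = 1.5: Pab(L + b)/(6LEI) = 75.15/EI
  at E: point load 83.5 at a = 1.5: Pab(L + a)/(6LEI) = 65.76/EI
  θ_D0 = 104.4/EI,  θ_E0 = 99.15/EI
Flexibility coefficients: a unit moment at one end gives L/(3EI) there and L/(6EI) at the far end, so f₁₁ = f₂₂ = 1.25/EI and f₁₂ = f₂₁ = 0.625/EI.
Compatibility — zero rotation at each built-in end:
  1.25 M_D + 0.625 M_E = 104.4
  0.625 M_D + 1.25 M_E = 99.15
Solving the pair gives M_D = 58.45 kip·ft and M_E = 50.1 kip·ft (hogging).

M_D = 58.45 kip·ft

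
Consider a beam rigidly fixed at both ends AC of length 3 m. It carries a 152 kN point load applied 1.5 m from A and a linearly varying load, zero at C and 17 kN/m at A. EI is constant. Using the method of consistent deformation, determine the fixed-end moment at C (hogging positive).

M_C = 62.1 kN·m

Release both end moments; the primary structure is a simply-supported span AC with redundants M_A and M_C.
On the primary (simply-supported) span, the end slopes from the loading are:
  at A: point load 152 at a = 1.5: Pab(L + b)/(6LEI) = 85.5/EI
  at C: point load 152 at a = 1.5: Pab(L + a)/(6LEI) = 85.5/EI
  at A: triangular load, peak 17: w₀L³/(45EI) = 10.2/EI
  at C: triangular load, peak 17: 7w₀L³/(360EI) = 8.925/EI
  θ_A0 = 95.7/EI,  θ_C0 = 94.42/EI
Flexibility coefficients: a unit moment at one end gives L/(3EI) there and L/(6EI) at the far end, so f₁₁ = f₂₂ = 1/EI and f₁₂ = f₂₁ = 0.5/EI.
Compatibility — zero rotation at each built-in end:
  1 M_A + 0.5 M_C = 95.7
  0.5 M_A + 1 M_C = 94.42
Solving the pair gives M_A = 64.65 kN·m and M_C = 62.1 kN·m (hogging).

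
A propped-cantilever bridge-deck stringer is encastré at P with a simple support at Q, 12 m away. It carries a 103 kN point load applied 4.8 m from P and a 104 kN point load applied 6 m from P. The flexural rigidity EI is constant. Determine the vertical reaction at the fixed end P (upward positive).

Take the reaction at Q as the redundant and release it; the primary structure is a cantilever fixed at P.
Downward deflection at the released point Q due to the loads:
  point load 103 at a = 4.8: Pa²(3L − a)/(6EI) = 12340/EI
  point load 104 at a = 6: Pa²(3L − a)/(6EI) = 18720/EI
  δ_0 = 31060/EI
Tip deflection under a unit load at Q: L³/(3EI) = 576/EI.
Compatibility at Q: δ_0 − R_Q·δ_{QQ} = 0, so R_Q = 31060/576 = 53.92 kN.
Vertical equilibrium: R_P = ΣP − R_Q = 207 − 53.92 = 153.1 kN.

R_P = 153.1 kN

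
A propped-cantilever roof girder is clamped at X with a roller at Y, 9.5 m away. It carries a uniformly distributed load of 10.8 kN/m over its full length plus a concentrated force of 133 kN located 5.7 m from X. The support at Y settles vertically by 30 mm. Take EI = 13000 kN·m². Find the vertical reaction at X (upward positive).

R_X = 141 kN

Remove the prop at Y; the released (primary) structure is a cantilever built in at X.
Primary-structure tip deflection at Y by superposition:
  UDL 10.8: wL⁴/(8EI) = 10996/EI
  point load 133 at a = 5.7: Pa²(3L − a)/(6EI) = 16420/EI
  δ_0 = 27416/EI
Tip deflection under a unit load at Y: L³/(3EI) = 285.8/EI.
With EI = 13000 kN·m²: δ_0 = 2.1089 m and δ_{YY} = 0.021984 m/kN.
Compatibility — the beam at Y must follow the support down by 0.03 m: δ_0 − R_Y·δ_{YY} = 0.03, so R_Y = (2.1089 − 0.03)/0.021984 = 94.57 kN.
Vertical equilibrium: R_X = ΣP − R_Y = 235.6 − 94.57 = 141 kN.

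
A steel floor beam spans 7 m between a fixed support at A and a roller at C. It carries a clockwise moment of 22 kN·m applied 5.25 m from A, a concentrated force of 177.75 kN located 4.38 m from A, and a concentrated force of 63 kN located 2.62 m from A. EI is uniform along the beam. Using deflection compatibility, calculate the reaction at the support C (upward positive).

R_C = 98.62 kN

Choose R_C as the redundant. The primary structure is the cantilever fixed at A.
Downward deflection at the released point C due to the loads:
  clockwise couple 22 at a = 5.25: M₀a(2L − a)/(2EI) = 505.3/EI
  point load 177.75 at a = 4.38: Pa²(3L − a)/(6EI) = 9446/EI
  point load 63 at a = 2.62: Pa²(3L − a)/(6EI) = 1325/EI
  δ_0 = 11276/EI
Tip deflection under a unit load at C: L³/(3EI) = 114.3/EI.
The prop prevents deflection at C: R_C = δ_0/δ_{CC} = 11276/114.3 = 98.62 kN.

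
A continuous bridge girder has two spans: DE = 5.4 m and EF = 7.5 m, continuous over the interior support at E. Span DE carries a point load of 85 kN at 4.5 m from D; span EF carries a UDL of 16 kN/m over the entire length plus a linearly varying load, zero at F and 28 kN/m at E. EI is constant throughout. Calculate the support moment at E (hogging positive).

M_E = 150.9 kN·m

Insert a hinge at E; M_E is the redundant, and each span becomes simply supported.
End slopes at the hinge E, treating each span as simply supported:
  span DE: point load 85 at a = 4.5: Pab(L + a)/(6LEI) = 105.2/EI
  span EF: UDL 16: wL³/(24EI) = 281.2/EI
  span EF: triangular load, peak 28: w₀L³/(45EI) = 262.5/EI
  relative rotation θ_0 = (105.2 + 543.8)/EI = 648.9/EI
A unit hogging moment at E produces rotation L₁/(3EI) + L₂/(3EI) = 4.3/EI.
Compatibility: M_E·(L₁+L₂)/(3EI) = θ_0, giving M_E = 150.9 kN·m (hogging).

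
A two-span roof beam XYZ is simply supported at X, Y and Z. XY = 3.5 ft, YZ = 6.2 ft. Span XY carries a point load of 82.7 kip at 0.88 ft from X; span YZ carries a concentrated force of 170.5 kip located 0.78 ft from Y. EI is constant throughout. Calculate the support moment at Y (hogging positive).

M_Y = 81.94 kip·ft

Insert a hinge at Y; M_Y is the redundant, and each span becomes simply supported.
Rotations at Y on the released spans (each span's end-slope, ×1/EI):
  span XY: point load 82.7 at a = 0.88: Pab(L + a)/(6LEI) = 39.77/EI
  span YZ: point load 170.5 at a = 0.78: Pab(L + b)/(6LEI) = 225.2/EI
  relative rotation θ_0 = (39.77 + 225.2)/EI = 264.9/EI
A unit hogging moment at Y produces rotation L₁/(3EI) + L₂/(3EI) = 3.233/EI.
Slope continuity at Y: θ_0 = M_Y·3.233/EI, so M_Y = 264.9/3.233 = 81.94 kip·ft (hogging).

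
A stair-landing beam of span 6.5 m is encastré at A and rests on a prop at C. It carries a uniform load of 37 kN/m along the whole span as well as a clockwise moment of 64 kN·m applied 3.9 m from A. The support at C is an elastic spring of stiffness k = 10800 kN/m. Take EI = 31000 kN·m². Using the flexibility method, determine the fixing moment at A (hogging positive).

M_A = 199 kN·m

Take the reaction at C as the redundant and release it; the primary structure is a cantilever fixed at A.
Downward deflection at the released point C due to the loads:
  UDL 37: wL⁴/(8EI) = 8256/EI
  clockwise couple 64 at a = 3.9: M₀a(2L − a)/(2EI) = 1136/EI
  δ_0 = 9392/EI
Tip deflection under a unit load at C: L³/(3EI) = 91.54/EI.
With EI = 31000 kN·m²: δ_0 = 0.30295 m and δ_{CC} = 0.002953 m/kN.
Compatibility — the spring shortens by R_C/k under the reaction it provides: δ_0 − R_C·δ_{CC} = R_C/k. With 1/k = 0.000093 m/kN, R_C = δ_0 / (δ_{CC} + 1/k) = 0.30295 / (0.002953 + 0.000093) = 99.47 kN.
Moment equilibrium about A: M_A = Σ(load moments about A) − R_C·L = 845.6 − 99.47×6.5 = 199 kN·m.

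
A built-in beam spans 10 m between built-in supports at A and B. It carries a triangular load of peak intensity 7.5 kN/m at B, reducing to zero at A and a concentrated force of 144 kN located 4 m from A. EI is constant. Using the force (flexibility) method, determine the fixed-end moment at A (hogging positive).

Release both end moments; the primary structure is a simply-supported span AB with redundants M_A and M_B.
End rotations of the released simple span under the applied load (×1/EI):
  at A: triangular load, peak 7.5: 7w₀L³/(360EI) = 145.8/EI
  at B: triangular load, peak 7.5: w₀L³/(45EI) = 166.7/EI
  at A: point load 144 at a = 4: Pab(L + b)/(6LEI) = 921.6/EI
  at B: point load 144 at a = 4: Pab(L + a)/(6LEI) = 806.4/EI
  θ_A0 = 1067/EI,  θ_B0 = 973.1/EI
Flexibility coefficients: a unit moment at one end gives L/(3EI) there and L/(6EI) at the far end, so f₁₁ = f₂₂ = 3.333/EI and f₁₂ = f₂₁ = 1.667/EI.
Compatibility — zero rotation at each built-in end:
  3.333 M_A + 1.667 M_B = 1067
  1.667 M_A + 3.333 M_B = 973.1
Solving the pair gives M_A = 232.4 kN·m and M_B = 175.7 kN·m (hogging).

M_A = 232.4 kN·m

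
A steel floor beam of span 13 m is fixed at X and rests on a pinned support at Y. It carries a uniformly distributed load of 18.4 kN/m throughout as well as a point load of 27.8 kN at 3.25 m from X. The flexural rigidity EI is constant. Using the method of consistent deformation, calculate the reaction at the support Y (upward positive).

Choose R_Y as the redundant. The primary structure is the cantilever fixed at X.
Deflection at Y on the released cantilever, summing each load's contribution:
  UDL 18.4: wL⁴/(8EI) = 65690/EI
  point load 27.8 at a = 3.25: Pa²(3L − a)/(6EI) = 1750/EI
  δ_0 = 67440/EI
Flexibility coefficient — unit upward force at Y: δ_{YY} = L³/(3EI) = 732.3/EI.
The prop prevents deflection at Y: R_Y = δ_0/δ_{YY} = 67440/732.3 = 92.09 kN.

R_Y = 92.09 kN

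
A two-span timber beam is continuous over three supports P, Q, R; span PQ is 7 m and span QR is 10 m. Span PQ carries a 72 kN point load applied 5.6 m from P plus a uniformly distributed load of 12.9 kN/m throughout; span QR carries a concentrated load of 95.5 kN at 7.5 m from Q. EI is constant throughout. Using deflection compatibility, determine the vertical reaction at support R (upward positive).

Insert a hinge at Q; M_Q is the redundant, and each span becomes simply supported.
End slopes at the hinge Q, treating each span as simply supported:
  span PQ: point load 72 at a = 5.6: Pab(L + a)/(6LEI) = 169.3/EI
  span PQ: UDL 12.9: wL³/(24EI) = 184.4/EI
  span QR: point load 95.5 at a = 7.5: Pab(L + b)/(6LEI) = 373/EI
  relative rotation θ_0 = (353.7 + 373)/EI = 726.8/EI
A unit hogging moment at Q produces rotation L₁/(3EI) + L₂/(3EI) = 5.667/EI.
Slope continuity at Q: θ_0 = M_Q·5.667/EI, so M_Q = 726.8/5.667 = 128.3 kN·m (hogging).
Span QR, ΣM about R: R_Q^{QR}·10 = 238.8 + 128.3, so R_Q^{QR} = 36.7 kN and R_R = 95.5 − 36.7 = 58.8 kN.

R_R = 58.8 kN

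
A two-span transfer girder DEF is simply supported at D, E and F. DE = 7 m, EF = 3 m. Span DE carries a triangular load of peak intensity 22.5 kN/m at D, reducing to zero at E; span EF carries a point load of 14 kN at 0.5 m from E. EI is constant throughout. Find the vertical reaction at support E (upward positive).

Release continuity at E by inserting a hinge; the redundant is the internal moment M_E. The primary structure is two simply-supported spans DE and EF.
Discontinuity in slope at E on the released structure — sum the simple-span end rotations:
  span DE: triangular load, peak 22.5: 7w₀L³/(360EI) = 150.1/EI
  span EF: point load 14 at a = 0.5: Pab(L + b)/(6LEI) = 5.347/EI
  relative rotation θ_0 = (150.1 + 5.347)/EI = 155.4/EI
A unit hogging moment at E produces rotation L₁/(3EI) + L₂/(3EI) = 3.333/EI.
Compatibility: M_E·(L₁+L₂)/(3EI) = θ_0, giving M_E = 46.62 kN·m (hogging).
Span DE, ΣM about D with M_E applied at E: R_E^{DE}·7 = 183.8 + 46.62, so R_E^{DE} = 32.91 kN and R_D = 78.75 − 32.91 = 45.84 kN.
Span EF, ΣM about F: R_E^{EF}·3 = 35 + 46.62, so R_E^{EF} = 27.21 kN and R_F = 14 − 27.21 = -13.21 kN.
R_E = 32.91 + 27.21 = 60.12 kN.

R_E = 60.12 kN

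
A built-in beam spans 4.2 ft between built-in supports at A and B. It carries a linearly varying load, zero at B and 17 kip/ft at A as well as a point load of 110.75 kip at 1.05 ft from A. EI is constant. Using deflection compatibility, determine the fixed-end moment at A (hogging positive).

Release both end moments; the primary structure is a simply-supported span AB with redundants M_A and M_B.
Simple-span end rotations at A and B under the given loads:
  at A: triangular load, peak 17: w₀L³/(45EI) = 27.99/EI
  at B: triangular load, peak 17: 7w₀L³/(360EI) = 24.49/EI
  at A: point load 110.75 at a = 1.05: Pab(L + b)/(6LEI) = 106.8/EI
  at B: point load 110.75 at a = 1.05: Pab(L + a)/(6LEI) = 76.31/EI
  θ_A0 = 134.8/EI,  θ_B0 = 100.8/EI
Flexibility coefficients: a unit moment at one end gives L/(3EI) there and L/(6EI) at the far end, so f₁₁ = f₂₂ = 1.4/EI and f₁₂ = f₂₁ = 0.7/EI.
Compatibility — zero rotation at each built-in end:
  1.4 M_A + 0.7 M_B = 134.8
  0.7 M_A + 1.4 M_B = 100.8
Solving the pair gives M_A = 80.41 kip·ft and M_B = 31.8 kip·ft (hogging).

M_A = 80.41 kip·ft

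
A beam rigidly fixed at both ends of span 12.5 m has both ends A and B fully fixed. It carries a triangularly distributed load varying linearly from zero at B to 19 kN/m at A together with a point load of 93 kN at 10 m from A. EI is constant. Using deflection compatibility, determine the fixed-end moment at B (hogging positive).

Release both end moments; the primary structure is a simply-supported span AB with redundants M_A and M_B.
Simple-span end rotations at A and B under the given loads:
  at A: triangular load, peak 19: w₀L³/(45EI) = 824.7/EI
  at B: triangular load, peak 19: 7w₀L³/(360EI) = 721.6/EI
  at A: point load 93 at a = 10: Pab(L + b)/(6LEI) = 465/EI
  at B: point load 93 at a = 10: Pab(L + a)/(6LEI) = 697.5/EI
  θ_A0 = 1290/EI,  θ_B0 = 1419/EI
Flexibility coefficients: a unit moment at one end gives L/(3EI) there and L/(6EI) at the far end, so f₁₁ = f₂₂ = 4.167/EI and f₁₂ = f₂₁ = 2.083/EI.
Compatibility — zero rotation at each built-in end:
  4.167 M_A + 2.083 M_B = 1290
  2.083 M_A + 4.167 M_B = 1419
Solving the pair gives M_A = 185.6 kN·m and M_B = 247.8 kN·m (hogging).

M_B = 247.8 kN·m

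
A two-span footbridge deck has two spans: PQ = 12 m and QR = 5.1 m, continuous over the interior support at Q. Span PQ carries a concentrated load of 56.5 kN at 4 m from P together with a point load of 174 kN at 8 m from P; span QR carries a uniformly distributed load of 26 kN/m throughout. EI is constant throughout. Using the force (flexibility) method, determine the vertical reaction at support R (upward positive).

R_R = -5.669 kN

Insert a hinge at Q; M_Q is the redundant, and each span becomes simply supported.
End slopes at the hinge Q, treating each span as simply supported:
  span PQ: point load 56.5 at a = 4: Pab(L + a)/(6LEI) = 401.8/EI
  span PQ: point load 174 at a = 8: Pab(L + a)/(6LEI) = 1547/EI
  span QR: UDL 26: wL³/(24EI) = 143.7/EI
  relative rotation θ_0 = (1948 + 143.7)/EI = 2092/EI
A unit hogging moment at Q produces rotation L₁/(3EI) + L₂/(3EI) = 5.7/EI.
Slope continuity at Q: θ_0 = M_Q·5.7/EI, so M_Q = 2092/5.7 = 367 kN·m (hogging).
Span QR, ΣM about R: R_Q^{QR}·5.1 = 338.1 + 367, so R_Q^{QR} = 138.3 kN and R_R = 132.6 − 138.3 = -5.669 kN.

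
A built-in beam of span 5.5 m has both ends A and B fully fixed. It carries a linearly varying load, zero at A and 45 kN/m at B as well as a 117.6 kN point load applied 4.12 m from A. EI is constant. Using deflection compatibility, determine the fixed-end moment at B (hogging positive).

M_B = 159.1 kN·m

Take the two fixed-end moments M_A, M_B as redundants; the released structure is the simple span AB.
On the primary (simply-supported) span, the end slopes from the loading are:
  at A: triangular load, peak 45: 7w₀L³/(360EI) = 145.6/EI
  at B: triangular load, peak 45: w₀L³/(45EI) = 166.4/EI
  at A: point load 117.6 at a = 4.12: Pab(L + b)/(6LEI) = 139.4/EI
  at B: point load 117.6 at a = 4.12: Pab(L + a)/(6LEI) = 194.9/EI
  θ_A0 = 285/EI,  θ_B0 = 361.3/EI
Flexibility coefficients: a unit moment at one end gives L/(3EI) there and L/(6EI) at the far end, so f₁₁ = f₂₂ = 1.833/EI and f₁₂ = f₂₁ = 0.9167/EI.
Compatibility — zero rotation at each built-in end:
  1.833 M_A + 0.9167 M_B = 285
  0.9167 M_A + 1.833 M_B = 361.3
Solving the pair gives M_A = 75.88 kN·m and M_B = 159.1 kN·m (hogging).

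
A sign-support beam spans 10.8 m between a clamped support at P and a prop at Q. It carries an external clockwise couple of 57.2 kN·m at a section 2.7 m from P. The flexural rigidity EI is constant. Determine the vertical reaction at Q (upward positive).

R_Q = 3.476 kN

Release the roller at Q. Primary structure: cantilever fixed at P.
Deflection at Q on the released cantilever, summing each load's contribution:
  clockwise couple 57.2 at a = 2.7: M₀a(2L − a)/(2EI) = 1459/EI
Flexibility coefficient — unit upward force at Q: δ_{QQ} = L³/(3EI) = 419.9/EI.
The prop prevents deflection at Q: R_Q = δ_0/δ_{QQ} = 1459/419.9 = 3.476 kN.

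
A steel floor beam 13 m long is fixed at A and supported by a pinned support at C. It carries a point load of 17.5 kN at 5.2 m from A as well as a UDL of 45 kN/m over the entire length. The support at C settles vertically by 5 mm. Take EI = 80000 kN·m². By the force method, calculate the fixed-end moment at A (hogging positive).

M_A = 1001 kN·m

Remove the prop at C; the released (primary) structure is a cantilever built in at A.
Primary-structure tip deflection at C by superposition:
  point load 17.5 at a = 5.2: Pa²(3L − a)/(6EI) = 2666/EI
  UDL 45: wL⁴/(8EI) = 160656/EI
  δ_0 = 163321/EI
Flexibility coefficient — unit upward force at C: δ_{CC} = L³/(3EI) = 732.3/EI.
With EI = 80000 kN·m²: δ_0 = 2.0415 m and δ_{CC} = 0.009154 m/kN.
Compatibility — the beam at C must follow the support down by 0.005 m: δ_0 − R_C·δ_{CC} = 0.005, so R_C = (2.0415 − 0.005)/0.009154 = 222.5 kN.
Moment equilibrium about A: M_A = Σ(load moments about A) − R_C·L = 3894 − 222.5×13 = 1001 kN·m.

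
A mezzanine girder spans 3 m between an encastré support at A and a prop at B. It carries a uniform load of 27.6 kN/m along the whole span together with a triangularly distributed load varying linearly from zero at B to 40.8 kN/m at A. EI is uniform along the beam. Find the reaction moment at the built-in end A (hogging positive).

Take the reaction at B as the redundant and release it; the primary structure is a cantilever fixed at A.
Primary-structure tip deflection at B by superposition:
  UDL 27.6: wL⁴/(8EI) = 279.4/EI
  triangular load, peak 40.8 at the fixed end: w₀L⁴/(30EI) = 110.2/EI
  δ_0 = 389.6/EI
Tip deflection under a unit load at B: L³/(3EI) = 9/EI.
Compatibility at B: δ_0 − R_B·δ_{BB} = 0, so R_B = 389.6/9 = 43.29 kN.
Moment equilibrium about A: M_A = Σ(load moments about A) − R_B·L = 185.4 − 43.29×3 = 55.53 kN·m.

M_A = 55.53 kN·m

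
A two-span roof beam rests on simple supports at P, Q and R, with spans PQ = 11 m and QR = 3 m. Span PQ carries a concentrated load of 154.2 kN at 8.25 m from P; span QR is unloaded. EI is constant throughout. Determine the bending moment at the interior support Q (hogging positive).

Release continuity at Q by inserting a hinge; the redundant is the internal moment M_Q. The primary structure is two simply-supported spans PQ and QR.
Discontinuity in slope at Q on the released structure — sum the simple-span end rotations:
  span PQ: point load 154.2 at a = 8.25: Pab(L + a)/(6LEI) = 1020/EI
  relative rotation θ_0 = (1020 + 0)/EI = 1020/EI
A unit hogging moment at Q produces rotation L₁/(3EI) + L₂/(3EI) = 4.667/EI.
Compatibility: M_Q·(L₁+L₂)/(3EI) = θ_0, giving M_Q = 218.7 kN·m (hogging).

M_Q = 218.7 kN·m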